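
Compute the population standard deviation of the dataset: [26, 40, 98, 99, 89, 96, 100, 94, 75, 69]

25.0208

Step 1: Compute the mean: 78.6
Step 2: Sum of squared deviations from the mean: 6260.4
Step 3: Population variance = 6260.4 / 10 = 626.04
Step 4: Standard deviation = sqrt(626.04) = 25.0208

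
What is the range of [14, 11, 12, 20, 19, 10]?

10

Step 1: Identify the maximum value: max = 20
Step 2: Identify the minimum value: min = 10
Step 3: Range = max - min = 20 - 10 = 10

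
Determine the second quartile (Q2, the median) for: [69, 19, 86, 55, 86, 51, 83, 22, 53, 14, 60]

55

Step 1: Sort the data: [14, 19, 22, 51, 53, 55, 60, 69, 83, 86, 86]
Step 2: n = 11
Step 3: Q2 is the median. Since n is odd, it is the middle value at position 6: 55
Step 4: Q2 = 55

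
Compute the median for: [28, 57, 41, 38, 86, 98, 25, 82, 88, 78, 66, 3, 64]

64

Step 1: Sort the data in ascending order: [3, 25, 28, 38, 41, 57, 64, 66, 78, 82, 86, 88, 98]
Step 2: The number of values is n = 13.
Step 3: Since n is odd, the median is the middle value at position 7: 64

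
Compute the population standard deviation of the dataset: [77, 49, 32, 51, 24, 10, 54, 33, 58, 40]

18.1152

Step 1: Compute the mean: 42.8
Step 2: Sum of squared deviations from the mean: 3281.6
Step 3: Population variance = 3281.6 / 10 = 328.16
Step 4: Standard deviation = sqrt(328.16) = 18.1152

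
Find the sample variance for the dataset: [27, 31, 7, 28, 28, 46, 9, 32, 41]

165

Step 1: Compute the mean: (27 + 31 + 7 + 28 + 28 + 46 + 9 + 32 + 41) / 9 = 27.6667
Step 2: Compute squared deviations from the mean:
  (27 - 27.6667)^2 = 0.4444
  (31 - 27.6667)^2 = 11.1111
  (7 - 27.6667)^2 = 427.1111
  (28 - 27.6667)^2 = 0.1111
  (28 - 27.6667)^2 = 0.1111
  (46 - 27.6667)^2 = 336.1111
  (9 - 27.6667)^2 = 348.4444
  (32 - 27.6667)^2 = 18.7778
  (41 - 27.6667)^2 = 177.7778
Step 3: Sum of squared deviations = 1320
Step 4: Sample variance = 1320 / 8 = 165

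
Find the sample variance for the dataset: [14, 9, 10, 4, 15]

19.3

Step 1: Compute the mean: (14 + 9 + 10 + 4 + 15) / 5 = 10.4
Step 2: Compute squared deviations from the mean:
  (14 - 10.4)^2 = 12.96
  (9 - 10.4)^2 = 1.96
  (10 - 10.4)^2 = 0.16
  (4 - 10.4)^2 = 40.96
  (15 - 10.4)^2 = 21.16
Step 3: Sum of squared deviations = 77.2
Step 4: Sample variance = 77.2 / 4 = 19.3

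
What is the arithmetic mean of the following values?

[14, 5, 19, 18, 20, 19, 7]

14.5714

Step 1: Sum all values: 14 + 5 + 19 + 18 + 20 + 19 + 7 = 102
Step 2: Count the number of values: n = 7
Step 3: Mean = sum / n = 102 / 7 = 14.5714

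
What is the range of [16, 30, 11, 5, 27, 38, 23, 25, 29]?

33

Step 1: Identify the maximum value: max = 38
Step 2: Identify the minimum value: min = 5
Step 3: Range = max - min = 38 - 5 = 33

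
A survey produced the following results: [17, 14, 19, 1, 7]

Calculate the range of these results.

18

Step 1: Identify the maximum value: max = 19
Step 2: Identify the minimum value: min = 1
Step 3: Range = max - min = 19 - 1 = 18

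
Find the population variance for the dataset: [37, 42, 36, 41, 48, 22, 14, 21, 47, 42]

125.8

Step 1: Compute the mean: (37 + 42 + 36 + 41 + 48 + 22 + 14 + 21 + 47 + 42) / 10 = 35
Step 2: Compute squared deviations from the mean:
  (37 - 35)^2 = 4
  (42 - 35)^2 = 49
  (36 - 35)^2 = 1
  (41 - 35)^2 = 36
  (48 - 35)^2 = 169
  (22 - 35)^2 = 169
  (14 - 35)^2 = 441
  (21 - 35)^2 = 196
  (47 - 35)^2 = 144
  (42 - 35)^2 = 49
Step 3: Sum of squared deviations = 1258
Step 4: Population variance = 1258 / 10 = 125.8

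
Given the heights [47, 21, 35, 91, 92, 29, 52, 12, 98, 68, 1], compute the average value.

49.6364

Step 1: Sum all values: 47 + 21 + 35 + 91 + 92 + 29 + 52 + 12 + 98 + 68 + 1 = 546
Step 2: Count the number of values: n = 11
Step 3: Mean = sum / n = 546 / 11 = 49.6364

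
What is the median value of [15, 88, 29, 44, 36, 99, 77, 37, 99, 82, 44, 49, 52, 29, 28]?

44

Step 1: Sort the data in ascending order: [15, 28, 29, 29, 36, 37, 44, 44, 49, 52, 77, 82, 88, 99, 99]
Step 2: The number of values is n = 15.
Step 3: Since n is odd, the median is the middle value at position 8: 44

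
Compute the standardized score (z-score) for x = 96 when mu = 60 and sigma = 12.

3

Step 1: Recall the z-score formula: z = (x - mu) / sigma
Step 2: Substitute values: z = (96 - 60) / 12
Step 3: z = 36 / 12 = 3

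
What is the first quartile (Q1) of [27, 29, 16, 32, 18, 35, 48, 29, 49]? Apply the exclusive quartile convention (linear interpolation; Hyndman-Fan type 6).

22.5

Step 1: Sort the data: [16, 18, 27, 29, 29, 32, 35, 48, 49]
Step 2: n = 9
Step 3: Using the exclusive quartile method:
  Q1 = 22.5
  Q2 (median) = 29
  Q3 = 41.5
  IQR = Q3 - Q1 = 41.5 - 22.5 = 19
Step 4: Q1 = 22.5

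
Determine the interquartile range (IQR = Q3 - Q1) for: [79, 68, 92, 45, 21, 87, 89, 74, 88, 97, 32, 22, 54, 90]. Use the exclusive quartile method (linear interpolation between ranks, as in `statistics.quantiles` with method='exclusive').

47.5

Step 1: Sort the data: [21, 22, 32, 45, 54, 68, 74, 79, 87, 88, 89, 90, 92, 97]
Step 2: n = 14
Step 3: Using the exclusive quartile method:
  Q1 = 41.75
  Q2 (median) = 76.5
  Q3 = 89.25
  IQR = Q3 - Q1 = 89.25 - 41.75 = 47.5
Step 4: IQR = 47.5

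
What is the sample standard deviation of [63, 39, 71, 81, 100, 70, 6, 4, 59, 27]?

31.9965

Step 1: Compute the mean: 52
Step 2: Sum of squared deviations from the mean: 9214
Step 3: Sample variance = 9214 / 9 = 1023.7778
Step 4: Standard deviation = sqrt(1023.7778) = 31.9965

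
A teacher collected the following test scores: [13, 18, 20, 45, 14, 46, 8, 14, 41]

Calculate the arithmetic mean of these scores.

24.3333

Step 1: Sum all values: 13 + 18 + 20 + 45 + 14 + 46 + 8 + 14 + 41 = 219
Step 2: Count the number of values: n = 9
Step 3: Mean = sum / n = 219 / 9 = 24.3333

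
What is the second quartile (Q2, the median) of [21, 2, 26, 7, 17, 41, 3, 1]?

12

Step 1: Sort the data: [1, 2, 3, 7, 17, 21, 26, 41]
Step 2: n = 8
Step 3: Q2 is the median. Since n is even, it is the average of the values at positions 4 and 5:
  Q2 = (7 + 17) / 2 = 12
Step 4: Q2 = 12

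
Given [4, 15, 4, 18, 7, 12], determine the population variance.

29

Step 1: Compute the mean: (4 + 15 + 4 + 18 + 7 + 12) / 6 = 10
Step 2: Compute squared deviations from the mean:
  (4 - 10)^2 = 36
  (15 - 10)^2 = 25
  (4 - 10)^2 = 36
  (18 - 10)^2 = 64
  (7 - 10)^2 = 9
  (12 - 10)^2 = 4
Step 3: Sum of squared deviations = 174
Step 4: Population variance = 174 / 6 = 29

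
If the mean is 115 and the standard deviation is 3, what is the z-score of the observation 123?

2.6667

Step 1: Recall the z-score formula: z = (x - mu) / sigma
Step 2: Substitute values: z = (123 - 115) / 3
Step 3: z = 8 / 3 = 2.6667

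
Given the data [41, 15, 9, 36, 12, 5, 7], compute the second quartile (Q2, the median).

12

Step 1: Sort the data: [5, 7, 9, 12, 15, 36, 41]
Step 2: n = 7
Step 3: Q2 is the median. Since n is odd, it is the middle value at position 4: 12
Step 4: Q2 = 12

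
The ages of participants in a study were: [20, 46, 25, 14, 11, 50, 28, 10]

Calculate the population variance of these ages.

205

Step 1: Compute the mean: (20 + 46 + 25 + 14 + 11 + 50 + 28 + 10) / 8 = 25.5
Step 2: Compute squared deviations from the mean:
  (20 - 25.5)^2 = 30.25
  (46 - 25.5)^2 = 420.25
  (25 - 25.5)^2 = 0.25
  (14 - 25.5)^2 = 132.25
  (11 - 25.5)^2 = 210.25
  (50 - 25.5)^2 = 600.25
  (28 - 25.5)^2 = 6.25
  (10 - 25.5)^2 = 240.25
Step 3: Sum of squared deviations = 1640
Step 4: Population variance = 1640 / 8 = 205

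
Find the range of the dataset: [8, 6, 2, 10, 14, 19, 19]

17

Step 1: Identify the maximum value: max = 19
Step 2: Identify the minimum value: min = 2
Step 3: Range = max - min = 19 - 2 = 17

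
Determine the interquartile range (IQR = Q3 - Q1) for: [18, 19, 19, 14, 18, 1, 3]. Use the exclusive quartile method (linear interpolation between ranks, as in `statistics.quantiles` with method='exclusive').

16

Step 1: Sort the data: [1, 3, 14, 18, 18, 19, 19]
Step 2: n = 7
Step 3: Using the exclusive quartile method:
  Q1 = 3
  Q2 (median) = 18
  Q3 = 19
  IQR = Q3 - Q1 = 19 - 3 = 16
Step 4: IQR = 16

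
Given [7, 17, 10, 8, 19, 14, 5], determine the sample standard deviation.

5.3184

Step 1: Compute the mean: 11.4286
Step 2: Sum of squared deviations from the mean: 169.7143
Step 3: Sample variance = 169.7143 / 6 = 28.2857
Step 4: Standard deviation = sqrt(28.2857) = 5.3184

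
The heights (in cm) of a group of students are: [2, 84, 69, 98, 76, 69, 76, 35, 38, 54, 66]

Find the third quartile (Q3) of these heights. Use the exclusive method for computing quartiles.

76

Step 1: Sort the data: [2, 35, 38, 54, 66, 69, 69, 76, 76, 84, 98]
Step 2: n = 11
Step 3: Using the exclusive quartile method:
  Q1 = 38
  Q2 (median) = 69
  Q3 = 76
  IQR = Q3 - Q1 = 76 - 38 = 38
Step 4: Q3 = 76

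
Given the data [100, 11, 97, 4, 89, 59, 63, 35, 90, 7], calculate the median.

61

Step 1: Sort the data in ascending order: [4, 7, 11, 35, 59, 63, 89, 90, 97, 100]
Step 2: The number of values is n = 10.
Step 3: Since n is even, the median is the average of positions 5 and 6:
  Median = (59 + 63) / 2 = 61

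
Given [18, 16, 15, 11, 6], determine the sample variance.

22.7

Step 1: Compute the mean: (18 + 16 + 15 + 11 + 6) / 5 = 13.2
Step 2: Compute squared deviations from the mean:
  (18 - 13.2)^2 = 23.04
  (16 - 13.2)^2 = 7.84
  (15 - 13.2)^2 = 3.24
  (11 - 13.2)^2 = 4.84
  (6 - 13.2)^2 = 51.84
Step 3: Sum of squared deviations = 90.8
Step 4: Sample variance = 90.8 / 4 = 22.7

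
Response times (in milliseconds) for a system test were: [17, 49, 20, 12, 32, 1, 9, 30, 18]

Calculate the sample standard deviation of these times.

14.3042

Step 1: Compute the mean: 20.8889
Step 2: Sum of squared deviations from the mean: 1636.8889
Step 3: Sample variance = 1636.8889 / 8 = 204.6111
Step 4: Standard deviation = sqrt(204.6111) = 14.3042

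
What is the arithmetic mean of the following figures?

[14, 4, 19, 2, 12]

10.2

Step 1: Sum all values: 14 + 4 + 19 + 2 + 12 = 51
Step 2: Count the number of values: n = 5
Step 3: Mean = sum / n = 51 / 5 = 10.2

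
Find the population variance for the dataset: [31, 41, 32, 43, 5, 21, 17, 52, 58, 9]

287.09

Step 1: Compute the mean: (31 + 41 + 32 + 43 + 5 + 21 + 17 + 52 + 58 + 9) / 10 = 30.9
Step 2: Compute squared deviations from the mean:
  (31 - 30.9)^2 = 0.01
  (41 - 30.9)^2 = 102.01
  (32 - 30.9)^2 = 1.21
  (43 - 30.9)^2 = 146.41
  (5 - 30.9)^2 = 670.81
  (21 - 30.9)^2 = 98.01
  (17 - 30.9)^2 = 193.21
  (52 - 30.9)^2 = 445.21
  (58 - 30.9)^2 = 734.41
  (9 - 30.9)^2 = 479.61
Step 3: Sum of squared deviations = 2870.9
Step 4: Population variance = 2870.9 / 10 = 287.09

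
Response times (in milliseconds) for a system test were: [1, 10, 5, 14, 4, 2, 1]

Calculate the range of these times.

13

Step 1: Identify the maximum value: max = 14
Step 2: Identify the minimum value: min = 1
Step 3: Range = max - min = 14 - 1 = 13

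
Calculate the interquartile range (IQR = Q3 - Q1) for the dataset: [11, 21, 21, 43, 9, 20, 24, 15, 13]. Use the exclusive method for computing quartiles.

10.5

Step 1: Sort the data: [9, 11, 13, 15, 20, 21, 21, 24, 43]
Step 2: n = 9
Step 3: Using the exclusive quartile method:
  Q1 = 12
  Q2 (median) = 20
  Q3 = 22.5
  IQR = Q3 - Q1 = 22.5 - 12 = 10.5
Step 4: IQR = 10.5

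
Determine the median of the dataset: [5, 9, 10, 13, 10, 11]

10

Step 1: Sort the data in ascending order: [5, 9, 10, 10, 11, 13]
Step 2: The number of values is n = 6.
Step 3: Since n is even, the median is the average of positions 3 and 4:
  Median = (10 + 10) / 2 = 10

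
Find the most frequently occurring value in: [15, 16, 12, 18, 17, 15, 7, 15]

15

Step 1: Count the frequency of each value:
  7: appears 1 time(s)
  12: appears 1 time(s)
  15: appears 3 time(s)
  16: appears 1 time(s)
  17: appears 1 time(s)
  18: appears 1 time(s)
Step 2: The value 15 appears most frequently (3 times).
Step 3: Mode = 15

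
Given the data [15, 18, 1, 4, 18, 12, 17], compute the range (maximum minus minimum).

17

Step 1: Identify the maximum value: max = 18
Step 2: Identify the minimum value: min = 1
Step 3: Range = max - min = 18 - 1 = 17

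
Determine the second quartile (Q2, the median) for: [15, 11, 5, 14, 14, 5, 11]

11

Step 1: Sort the data: [5, 5, 11, 11, 14, 14, 15]
Step 2: n = 7
Step 3: Q2 is the median. Since n is odd, it is the middle value at position 4: 11
Step 4: Q2 = 11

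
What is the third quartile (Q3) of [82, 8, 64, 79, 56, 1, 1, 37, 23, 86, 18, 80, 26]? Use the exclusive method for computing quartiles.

79.5

Step 1: Sort the data: [1, 1, 8, 18, 23, 26, 37, 56, 64, 79, 80, 82, 86]
Step 2: n = 13
Step 3: Using the exclusive quartile method:
  Q1 = 13
  Q2 (median) = 37
  Q3 = 79.5
  IQR = Q3 - Q1 = 79.5 - 13 = 66.5
Step 4: Q3 = 79.5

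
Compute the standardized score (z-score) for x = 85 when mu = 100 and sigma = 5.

-3

Step 1: Recall the z-score formula: z = (x - mu) / sigma
Step 2: Substitute values: z = (85 - 100) / 5
Step 3: z = -15 / 5 = -3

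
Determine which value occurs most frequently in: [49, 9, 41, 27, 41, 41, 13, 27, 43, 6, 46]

41

Step 1: Count the frequency of each value:
  6: appears 1 time(s)
  9: appears 1 time(s)
  13: appears 1 time(s)
  27: appears 2 time(s)
  41: appears 3 time(s)
  43: appears 1 time(s)
  46: appears 1 time(s)
  49: appears 1 time(s)
Step 2: The value 41 appears most frequently (3 times).
Step 3: Mode = 41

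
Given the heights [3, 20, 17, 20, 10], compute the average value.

14

Step 1: Sum all values: 3 + 20 + 17 + 20 + 10 = 70
Step 2: Count the number of values: n = 5
Step 3: Mean = sum / n = 70 / 5 = 14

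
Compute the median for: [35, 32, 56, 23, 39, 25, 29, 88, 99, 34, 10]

34

Step 1: Sort the data in ascending order: [10, 23, 25, 29, 32, 34, 35, 39, 56, 88, 99]
Step 2: The number of values is n = 11.
Step 3: Since n is odd, the median is the middle value at position 6: 34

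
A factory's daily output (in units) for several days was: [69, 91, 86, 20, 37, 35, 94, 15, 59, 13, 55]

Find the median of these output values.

55

Step 1: Sort the data in ascending order: [13, 15, 20, 35, 37, 55, 59, 69, 86, 91, 94]
Step 2: The number of values is n = 11.
Step 3: Since n is odd, the median is the middle value at position 6: 55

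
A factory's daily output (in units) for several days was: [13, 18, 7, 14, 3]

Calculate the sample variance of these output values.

35.5

Step 1: Compute the mean: (13 + 18 + 7 + 14 + 3) / 5 = 11
Step 2: Compute squared deviations from the mean:
  (13 - 11)^2 = 4
  (18 - 11)^2 = 49
  (7 - 11)^2 = 16
  (14 - 11)^2 = 9
  (3 - 11)^2 = 64
Step 3: Sum of squared deviations = 142
Step 4: Sample variance = 142 / 4 = 35.5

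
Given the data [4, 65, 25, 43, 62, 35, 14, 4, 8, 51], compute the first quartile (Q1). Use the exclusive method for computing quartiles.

7

Step 1: Sort the data: [4, 4, 8, 14, 25, 35, 43, 51, 62, 65]
Step 2: n = 10
Step 3: Using the exclusive quartile method:
  Q1 = 7
  Q2 (median) = 30
  Q3 = 53.75
  IQR = Q3 - Q1 = 53.75 - 7 = 46.75
Step 4: Q1 = 7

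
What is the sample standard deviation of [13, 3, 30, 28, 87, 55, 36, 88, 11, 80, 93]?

34.2119

Step 1: Compute the mean: 47.6364
Step 2: Sum of squared deviations from the mean: 11704.5455
Step 3: Sample variance = 11704.5455 / 10 = 1170.4545
Step 4: Standard deviation = sqrt(1170.4545) = 34.2119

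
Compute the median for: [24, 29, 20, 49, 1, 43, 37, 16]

26.5

Step 1: Sort the data in ascending order: [1, 16, 20, 24, 29, 37, 43, 49]
Step 2: The number of values is n = 8.
Step 3: Since n is even, the median is the average of positions 4 and 5:
  Median = (24 + 29) / 2 = 26.5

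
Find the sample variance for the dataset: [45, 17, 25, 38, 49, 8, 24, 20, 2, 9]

254.6778

Step 1: Compute the mean: (45 + 17 + 25 + 38 + 49 + 8 + 24 + 20 + 2 + 9) / 10 = 23.7
Step 2: Compute squared deviations from the mean:
  (45 - 23.7)^2 = 453.69
  (17 - 23.7)^2 = 44.89
  (25 - 23.7)^2 = 1.69
  (38 - 23.7)^2 = 204.49
  (49 - 23.7)^2 = 640.09
  (8 - 23.7)^2 = 246.49
  (24 - 23.7)^2 = 0.09
  (20 - 23.7)^2 = 13.69
  (2 - 23.7)^2 = 470.89
  (9 - 23.7)^2 = 216.09
Step 3: Sum of squared deviations = 2292.1
Step 4: Sample variance = 2292.1 / 9 = 254.6778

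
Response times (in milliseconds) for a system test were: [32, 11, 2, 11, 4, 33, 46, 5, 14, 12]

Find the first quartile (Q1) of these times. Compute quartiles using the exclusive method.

4.75

Step 1: Sort the data: [2, 4, 5, 11, 11, 12, 14, 32, 33, 46]
Step 2: n = 10
Step 3: Using the exclusive quartile method:
  Q1 = 4.75
  Q2 (median) = 11.5
  Q3 = 32.25
  IQR = Q3 - Q1 = 32.25 - 4.75 = 27.5
Step 4: Q1 = 4.75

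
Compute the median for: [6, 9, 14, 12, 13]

12

Step 1: Sort the data in ascending order: [6, 9, 12, 13, 14]
Step 2: The number of values is n = 5.
Step 3: Since n is odd, the median is the middle value at position 3: 12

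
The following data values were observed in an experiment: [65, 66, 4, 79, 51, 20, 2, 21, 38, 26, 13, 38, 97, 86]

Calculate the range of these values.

95

Step 1: Identify the maximum value: max = 97
Step 2: Identify the minimum value: min = 2
Step 3: Range = max - min = 97 - 2 = 95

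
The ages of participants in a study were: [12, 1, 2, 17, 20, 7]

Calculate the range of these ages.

19

Step 1: Identify the maximum value: max = 20
Step 2: Identify the minimum value: min = 1
Step 3: Range = max - min = 20 - 1 = 19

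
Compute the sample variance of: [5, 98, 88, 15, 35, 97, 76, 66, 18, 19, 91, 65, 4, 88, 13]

1366.5524

Step 1: Compute the mean: (5 + 98 + 88 + 15 + 35 + 97 + 76 + 66 + 18 + 19 + 91 + 65 + 4 + 88 + 13) / 15 = 51.8667
Step 2: Compute squared deviations from the mean:
  (5 - 51.8667)^2 = 2196.4844
  (98 - 51.8667)^2 = 2128.2844
  (88 - 51.8667)^2 = 1305.6178
  (15 - 51.8667)^2 = 1359.1511
  (35 - 51.8667)^2 = 284.4844
  (97 - 51.8667)^2 = 2037.0178
  (76 - 51.8667)^2 = 582.4178
  (66 - 51.8667)^2 = 199.7511
  (18 - 51.8667)^2 = 1146.9511
  (19 - 51.8667)^2 = 1080.2178
  (91 - 51.8667)^2 = 1531.4178
  (65 - 51.8667)^2 = 172.4844
  (4 - 51.8667)^2 = 2291.2178
  (88 - 51.8667)^2 = 1305.6178
  (13 - 51.8667)^2 = 1510.6178
Step 3: Sum of squared deviations = 19131.7333
Step 4: Sample variance = 19131.7333 / 14 = 1366.5524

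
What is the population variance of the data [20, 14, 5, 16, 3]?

42.64

Step 1: Compute the mean: (20 + 14 + 5 + 16 + 3) / 5 = 11.6
Step 2: Compute squared deviations from the mean:
  (20 - 11.6)^2 = 70.56
  (14 - 11.6)^2 = 5.76
  (5 - 11.6)^2 = 43.56
  (16 - 11.6)^2 = 19.36
  (3 - 11.6)^2 = 73.96
Step 3: Sum of squared deviations = 213.2
Step 4: Population variance = 213.2 / 5 = 42.64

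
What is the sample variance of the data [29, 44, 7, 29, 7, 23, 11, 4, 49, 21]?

245.1556

Step 1: Compute the mean: (29 + 44 + 7 + 29 + 7 + 23 + 11 + 4 + 49 + 21) / 10 = 22.4
Step 2: Compute squared deviations from the mean:
  (29 - 22.4)^2 = 43.56
  (44 - 22.4)^2 = 466.56
  (7 - 22.4)^2 = 237.16
  (29 - 22.4)^2 = 43.56
  (7 - 22.4)^2 = 237.16
  (23 - 22.4)^2 = 0.36
  (11 - 22.4)^2 = 129.96
  (4 - 22.4)^2 = 338.56
  (49 - 22.4)^2 = 707.56
  (21 - 22.4)^2 = 1.96
Step 3: Sum of squared deviations = 2206.4
Step 4: Sample variance = 2206.4 / 9 = 245.1556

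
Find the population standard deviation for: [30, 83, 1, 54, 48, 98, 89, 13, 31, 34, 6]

32.0457

Step 1: Compute the mean: 44.2727
Step 2: Sum of squared deviations from the mean: 11296.1818
Step 3: Population variance = 11296.1818 / 11 = 1026.9256
Step 4: Standard deviation = sqrt(1026.9256) = 32.0457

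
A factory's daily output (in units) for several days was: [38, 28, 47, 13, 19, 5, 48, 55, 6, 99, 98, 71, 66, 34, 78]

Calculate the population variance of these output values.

884.2667

Step 1: Compute the mean: (38 + 28 + 47 + 13 + 19 + 5 + 48 + 55 + 6 + 99 + 98 + 71 + 66 + 34 + 78) / 15 = 47
Step 2: Compute squared deviations from the mean:
  (38 - 47)^2 = 81
  (28 - 47)^2 = 361
  (47 - 47)^2 = 0
  (13 - 47)^2 = 1156
  (19 - 47)^2 = 784
  (5 - 47)^2 = 1764
  (48 - 47)^2 = 1
  (55 - 47)^2 = 64
  (6 - 47)^2 = 1681
  (99 - 47)^2 = 2704
  (98 - 47)^2 = 2601
  (71 - 47)^2 = 576
  (66 - 47)^2 = 361
  (34 - 47)^2 = 169
  (78 - 47)^2 = 961
Step 3: Sum of squared deviations = 13264
Step 4: Population variance = 13264 / 15 = 884.2667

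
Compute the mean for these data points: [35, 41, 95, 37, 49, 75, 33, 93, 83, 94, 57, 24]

59.6667

Step 1: Sum all values: 35 + 41 + 95 + 37 + 49 + 75 + 33 + 93 + 83 + 94 + 57 + 24 = 716
Step 2: Count the number of values: n = 12
Step 3: Mean = sum / n = 716 / 12 = 59.6667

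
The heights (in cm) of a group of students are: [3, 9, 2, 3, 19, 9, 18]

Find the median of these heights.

9

Step 1: Sort the data in ascending order: [2, 3, 3, 9, 9, 18, 19]
Step 2: The number of values is n = 7.
Step 3: Since n is odd, the median is the middle value at position 4: 9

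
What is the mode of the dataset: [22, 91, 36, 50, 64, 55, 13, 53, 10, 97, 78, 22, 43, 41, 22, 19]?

22

Step 1: Count the frequency of each value:
  10: appears 1 time(s)
  13: appears 1 time(s)
  19: appears 1 time(s)
  22: appears 3 time(s)
  36: appears 1 time(s)
  41: appears 1 time(s)
  43: appears 1 time(s)
  50: appears 1 time(s)
  53: appears 1 time(s)
  55: appears 1 time(s)
  64: appears 1 time(s)
  78: appears 1 time(s)
  91: appears 1 time(s)
  97: appears 1 time(s)
Step 2: The value 22 appears most frequently (3 times).
Step 3: Mode = 22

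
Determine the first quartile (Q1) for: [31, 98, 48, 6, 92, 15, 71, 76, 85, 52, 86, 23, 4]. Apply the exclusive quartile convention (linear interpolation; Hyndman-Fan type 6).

19

Step 1: Sort the data: [4, 6, 15, 23, 31, 48, 52, 71, 76, 85, 86, 92, 98]
Step 2: n = 13
Step 3: Using the exclusive quartile method:
  Q1 = 19
  Q2 (median) = 52
  Q3 = 85.5
  IQR = Q3 - Q1 = 85.5 - 19 = 66.5
Step 4: Q1 = 19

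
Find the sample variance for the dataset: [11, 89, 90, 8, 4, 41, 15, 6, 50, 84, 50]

1197.4182

Step 1: Compute the mean: (11 + 89 + 90 + 8 + 4 + 41 + 15 + 6 + 50 + 84 + 50) / 11 = 40.7273
Step 2: Compute squared deviations from the mean:
  (11 - 40.7273)^2 = 883.7107
  (89 - 40.7273)^2 = 2330.2562
  (90 - 40.7273)^2 = 2427.8017
  (8 - 40.7273)^2 = 1071.0744
  (4 - 40.7273)^2 = 1348.8926
  (41 - 40.7273)^2 = 0.0744
  (15 - 40.7273)^2 = 661.8926
  (6 - 40.7273)^2 = 1205.9835
  (50 - 40.7273)^2 = 85.9835
  (84 - 40.7273)^2 = 1872.5289
  (50 - 40.7273)^2 = 85.9835
Step 3: Sum of squared deviations = 11974.1818
Step 4: Sample variance = 11974.1818 / 10 = 1197.4182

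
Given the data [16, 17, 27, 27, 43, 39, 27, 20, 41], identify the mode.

27

Step 1: Count the frequency of each value:
  16: appears 1 time(s)
  17: appears 1 time(s)
  20: appears 1 time(s)
  27: appears 3 time(s)
  39: appears 1 time(s)
  41: appears 1 time(s)
  43: appears 1 time(s)
Step 2: The value 27 appears most frequently (3 times).
Step 3: Mode = 27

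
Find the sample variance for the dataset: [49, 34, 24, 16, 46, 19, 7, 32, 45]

217.9444

Step 1: Compute the mean: (49 + 34 + 24 + 16 + 46 + 19 + 7 + 32 + 45) / 9 = 30.2222
Step 2: Compute squared deviations from the mean:
  (49 - 30.2222)^2 = 352.6049
  (34 - 30.2222)^2 = 14.2716
  (24 - 30.2222)^2 = 38.716
  (16 - 30.2222)^2 = 202.2716
  (46 - 30.2222)^2 = 248.9383
  (19 - 30.2222)^2 = 125.9383
  (7 - 30.2222)^2 = 539.2716
  (32 - 30.2222)^2 = 3.1605
  (45 - 30.2222)^2 = 218.3827
Step 3: Sum of squared deviations = 1743.5556
Step 4: Sample variance = 1743.5556 / 8 = 217.9444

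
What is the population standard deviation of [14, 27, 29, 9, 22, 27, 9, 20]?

7.5818

Step 1: Compute the mean: 19.625
Step 2: Sum of squared deviations from the mean: 459.875
Step 3: Population variance = 459.875 / 8 = 57.4844
Step 4: Standard deviation = sqrt(57.4844) = 7.5818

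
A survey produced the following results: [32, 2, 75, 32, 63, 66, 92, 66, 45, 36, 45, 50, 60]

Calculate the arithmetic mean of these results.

51.0769

Step 1: Sum all values: 32 + 2 + 75 + 32 + 63 + 66 + 92 + 66 + 45 + 36 + 45 + 50 + 60 = 664
Step 2: Count the number of values: n = 13
Step 3: Mean = sum / n = 664 / 13 = 51.0769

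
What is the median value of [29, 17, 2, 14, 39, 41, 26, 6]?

21.5

Step 1: Sort the data in ascending order: [2, 6, 14, 17, 26, 29, 39, 41]
Step 2: The number of values is n = 8.
Step 3: Since n is even, the median is the average of positions 4 and 5:
  Median = (17 + 26) / 2 = 21.5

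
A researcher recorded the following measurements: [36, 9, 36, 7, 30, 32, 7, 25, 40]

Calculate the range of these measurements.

33

Step 1: Identify the maximum value: max = 40
Step 2: Identify the minimum value: min = 7
Step 3: Range = max - min = 40 - 7 = 33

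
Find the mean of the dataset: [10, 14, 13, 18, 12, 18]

14.1667

Step 1: Sum all values: 10 + 14 + 13 + 18 + 12 + 18 = 85
Step 2: Count the number of values: n = 6
Step 3: Mean = sum / n = 85 / 6 = 14.1667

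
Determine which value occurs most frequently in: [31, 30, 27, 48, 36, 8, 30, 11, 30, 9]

30

Step 1: Count the frequency of each value:
  8: appears 1 time(s)
  9: appears 1 time(s)
  11: appears 1 time(s)
  27: appears 1 time(s)
  30: appears 3 time(s)
  31: appears 1 time(s)
  36: appears 1 time(s)
  48: appears 1 time(s)
Step 2: The value 30 appears most frequently (3 times).
Step 3: Mode = 30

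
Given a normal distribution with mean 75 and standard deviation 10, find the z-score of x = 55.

-2

Step 1: Recall the z-score formula: z = (x - mu) / sigma
Step 2: Substitute values: z = (55 - 75) / 10
Step 3: z = -20 / 10 = -2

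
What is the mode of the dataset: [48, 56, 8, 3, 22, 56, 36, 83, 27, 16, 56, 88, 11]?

56

Step 1: Count the frequency of each value:
  3: appears 1 time(s)
  8: appears 1 time(s)
  11: appears 1 time(s)
  16: appears 1 time(s)
  22: appears 1 time(s)
  27: appears 1 time(s)
  36: appears 1 time(s)
  48: appears 1 time(s)
  56: appears 3 time(s)
  83: appears 1 time(s)
  88: appears 1 time(s)
Step 2: The value 56 appears most frequently (3 times).
Step 3: Mode = 56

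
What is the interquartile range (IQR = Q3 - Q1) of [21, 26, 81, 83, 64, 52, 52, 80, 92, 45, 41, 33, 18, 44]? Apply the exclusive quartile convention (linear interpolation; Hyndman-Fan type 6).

49

Step 1: Sort the data: [18, 21, 26, 33, 41, 44, 45, 52, 52, 64, 80, 81, 83, 92]
Step 2: n = 14
Step 3: Using the exclusive quartile method:
  Q1 = 31.25
  Q2 (median) = 48.5
  Q3 = 80.25
  IQR = Q3 - Q1 = 80.25 - 31.25 = 49
Step 4: IQR = 49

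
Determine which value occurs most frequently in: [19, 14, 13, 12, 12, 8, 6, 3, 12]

12

Step 1: Count the frequency of each value:
  3: appears 1 time(s)
  6: appears 1 time(s)
  8: appears 1 time(s)
  12: appears 3 time(s)
  13: appears 1 time(s)
  14: appears 1 time(s)
  19: appears 1 time(s)
Step 2: The value 12 appears most frequently (3 times).
Step 3: Mode = 12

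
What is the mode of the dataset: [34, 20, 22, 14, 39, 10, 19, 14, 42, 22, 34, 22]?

22

Step 1: Count the frequency of each value:
  10: appears 1 time(s)
  14: appears 2 time(s)
  19: appears 1 time(s)
  20: appears 1 time(s)
  22: appears 3 time(s)
  34: appears 2 time(s)
  39: appears 1 time(s)
  42: appears 1 time(s)
Step 2: The value 22 appears most frequently (3 times).
Step 3: Mode = 22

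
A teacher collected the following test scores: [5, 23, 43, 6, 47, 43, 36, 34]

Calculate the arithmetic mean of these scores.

29.625

Step 1: Sum all values: 5 + 23 + 43 + 6 + 47 + 43 + 36 + 34 = 237
Step 2: Count the number of values: n = 8
Step 3: Mean = sum / n = 237 / 8 = 29.625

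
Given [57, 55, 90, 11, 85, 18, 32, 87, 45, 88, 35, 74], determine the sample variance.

810.2652

Step 1: Compute the mean: (57 + 55 + 90 + 11 + 85 + 18 + 32 + 87 + 45 + 88 + 35 + 74) / 12 = 56.4167
Step 2: Compute squared deviations from the mean:
  (57 - 56.4167)^2 = 0.3403
  (55 - 56.4167)^2 = 2.0069
  (90 - 56.4167)^2 = 1127.8403
  (11 - 56.4167)^2 = 2062.6736
  (85 - 56.4167)^2 = 817.0069
  (18 - 56.4167)^2 = 1475.8403
  (32 - 56.4167)^2 = 596.1736
  (87 - 56.4167)^2 = 935.3403
  (45 - 56.4167)^2 = 130.3403
  (88 - 56.4167)^2 = 997.5069
  (35 - 56.4167)^2 = 458.6736
  (74 - 56.4167)^2 = 309.1736
Step 3: Sum of squared deviations = 8912.9167
Step 4: Sample variance = 8912.9167 / 11 = 810.2652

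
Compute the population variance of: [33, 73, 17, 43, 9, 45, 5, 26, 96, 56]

747.41

Step 1: Compute the mean: (33 + 73 + 17 + 43 + 9 + 45 + 5 + 26 + 96 + 56) / 10 = 40.3
Step 2: Compute squared deviations from the mean:
  (33 - 40.3)^2 = 53.29
  (73 - 40.3)^2 = 1069.29
  (17 - 40.3)^2 = 542.89
  (43 - 40.3)^2 = 7.29
  (9 - 40.3)^2 = 979.69
  (45 - 40.3)^2 = 22.09
  (5 - 40.3)^2 = 1246.09
  (26 - 40.3)^2 = 204.49
  (96 - 40.3)^2 = 3102.49
  (56 - 40.3)^2 = 246.49
Step 3: Sum of squared deviations = 7474.1
Step 4: Population variance = 7474.1 / 10 = 747.41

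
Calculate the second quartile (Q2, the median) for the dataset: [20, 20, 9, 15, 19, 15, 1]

15

Step 1: Sort the data: [1, 9, 15, 15, 19, 20, 20]
Step 2: n = 7
Step 3: Q2 is the median. Since n is odd, it is the middle value at position 4: 15
Step 4: Q2 = 15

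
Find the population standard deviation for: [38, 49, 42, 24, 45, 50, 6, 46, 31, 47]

13.2045

Step 1: Compute the mean: 37.8
Step 2: Sum of squared deviations from the mean: 1743.6
Step 3: Population variance = 1743.6 / 10 = 174.36
Step 4: Standard deviation = sqrt(174.36) = 13.2045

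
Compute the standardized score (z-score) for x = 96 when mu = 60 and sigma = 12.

3

Step 1: Recall the z-score formula: z = (x - mu) / sigma
Step 2: Substitute values: z = (96 - 60) / 12
Step 3: z = 36 / 12 = 3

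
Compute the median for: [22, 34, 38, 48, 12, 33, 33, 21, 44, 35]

33.5

Step 1: Sort the data in ascending order: [12, 21, 22, 33, 33, 34, 35, 38, 44, 48]
Step 2: The number of values is n = 10.
Step 3: Since n is even, the median is the average of positions 5 and 6:
  Median = (33 + 34) / 2 = 33.5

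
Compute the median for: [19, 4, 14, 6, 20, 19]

16.5

Step 1: Sort the data in ascending order: [4, 6, 14, 19, 19, 20]
Step 2: The number of values is n = 6.
Step 3: Since n is even, the median is the average of positions 3 and 4:
  Median = (14 + 19) / 2 = 16.5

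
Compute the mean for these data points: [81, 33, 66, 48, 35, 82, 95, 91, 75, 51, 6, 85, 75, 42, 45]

60.6667

Step 1: Sum all values: 81 + 33 + 66 + 48 + 35 + 82 + 95 + 91 + 75 + 51 + 6 + 85 + 75 + 42 + 45 = 910
Step 2: Count the number of values: n = 15
Step 3: Mean = sum / n = 910 / 15 = 60.6667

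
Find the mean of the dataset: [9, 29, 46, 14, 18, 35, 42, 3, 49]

27.2222

Step 1: Sum all values: 9 + 29 + 46 + 14 + 18 + 35 + 42 + 3 + 49 = 245
Step 2: Count the number of values: n = 9
Step 3: Mean = sum / n = 245 / 9 = 27.2222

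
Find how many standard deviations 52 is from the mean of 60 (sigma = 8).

-1

Step 1: Recall the z-score formula: z = (x - mu) / sigma
Step 2: Substitute values: z = (52 - 60) / 8
Step 3: z = -8 / 8 = -1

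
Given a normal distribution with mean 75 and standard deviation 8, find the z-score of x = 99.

3

Step 1: Recall the z-score formula: z = (x - mu) / sigma
Step 2: Substitute values: z = (99 - 75) / 8
Step 3: z = 24 / 8 = 3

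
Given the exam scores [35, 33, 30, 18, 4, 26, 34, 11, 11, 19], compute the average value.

22.1

Step 1: Sum all values: 35 + 33 + 30 + 18 + 4 + 26 + 34 + 11 + 11 + 19 = 221
Step 2: Count the number of values: n = 10
Step 3: Mean = sum / n = 221 / 10 = 22.1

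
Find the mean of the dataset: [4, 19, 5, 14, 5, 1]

8

Step 1: Sum all values: 4 + 19 + 5 + 14 + 5 + 1 = 48
Step 2: Count the number of values: n = 6
Step 3: Mean = sum / n = 48 / 6 = 8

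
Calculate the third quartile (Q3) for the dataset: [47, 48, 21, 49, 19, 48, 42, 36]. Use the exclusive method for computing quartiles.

48

Step 1: Sort the data: [19, 21, 36, 42, 47, 48, 48, 49]
Step 2: n = 8
Step 3: Using the exclusive quartile method:
  Q1 = 24.75
  Q2 (median) = 44.5
  Q3 = 48
  IQR = Q3 - Q1 = 48 - 24.75 = 23.25
Step 4: Q3 = 48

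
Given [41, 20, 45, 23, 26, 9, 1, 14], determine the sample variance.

226.2679

Step 1: Compute the mean: (41 + 20 + 45 + 23 + 26 + 9 + 1 + 14) / 8 = 22.375
Step 2: Compute squared deviations from the mean:
  (41 - 22.375)^2 = 346.8906
  (20 - 22.375)^2 = 5.6406
  (45 - 22.375)^2 = 511.8906
  (23 - 22.375)^2 = 0.3906
  (26 - 22.375)^2 = 13.1406
  (9 - 22.375)^2 = 178.8906
  (1 - 22.375)^2 = 456.8906
  (14 - 22.375)^2 = 70.1406
Step 3: Sum of squared deviations = 1583.875
Step 4: Sample variance = 1583.875 / 7 = 226.2679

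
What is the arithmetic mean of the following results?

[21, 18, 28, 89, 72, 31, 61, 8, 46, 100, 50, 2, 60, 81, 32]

46.6

Step 1: Sum all values: 21 + 18 + 28 + 89 + 72 + 31 + 61 + 8 + 46 + 100 + 50 + 2 + 60 + 81 + 32 = 699
Step 2: Count the number of values: n = 15
Step 3: Mean = sum / n = 699 / 15 = 46.6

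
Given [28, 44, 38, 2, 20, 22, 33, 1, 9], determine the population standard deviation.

14.5712

Step 1: Compute the mean: 21.8889
Step 2: Sum of squared deviations from the mean: 1910.8889
Step 3: Population variance = 1910.8889 / 9 = 212.321
Step 4: Standard deviation = sqrt(212.321) = 14.5712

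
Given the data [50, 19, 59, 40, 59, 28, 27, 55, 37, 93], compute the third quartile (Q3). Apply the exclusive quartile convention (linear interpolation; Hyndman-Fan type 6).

59

Step 1: Sort the data: [19, 27, 28, 37, 40, 50, 55, 59, 59, 93]
Step 2: n = 10
Step 3: Using the exclusive quartile method:
  Q1 = 27.75
  Q2 (median) = 45
  Q3 = 59
  IQR = Q3 - Q1 = 59 - 27.75 = 31.25
Step 4: Q3 = 59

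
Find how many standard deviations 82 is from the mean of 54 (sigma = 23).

1.2174

Step 1: Recall the z-score formula: z = (x - mu) / sigma
Step 2: Substitute values: z = (82 - 54) / 23
Step 3: z = 28 / 23 = 1.2174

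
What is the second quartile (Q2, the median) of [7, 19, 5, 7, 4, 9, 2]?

7

Step 1: Sort the data: [2, 4, 5, 7, 7, 9, 19]
Step 2: n = 7
Step 3: Q2 is the median. Since n is odd, it is the middle value at position 4: 7
Step 4: Q2 = 7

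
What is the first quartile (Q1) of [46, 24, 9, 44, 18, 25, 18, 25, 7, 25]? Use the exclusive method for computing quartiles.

15.75

Step 1: Sort the data: [7, 9, 18, 18, 24, 25, 25, 25, 44, 46]
Step 2: n = 10
Step 3: Using the exclusive quartile method:
  Q1 = 15.75
  Q2 (median) = 24.5
  Q3 = 29.75
  IQR = Q3 - Q1 = 29.75 - 15.75 = 14
Step 4: Q1 = 15.75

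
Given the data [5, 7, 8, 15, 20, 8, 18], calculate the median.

8

Step 1: Sort the data in ascending order: [5, 7, 8, 8, 15, 18, 20]
Step 2: The number of values is n = 7.
Step 3: Since n is odd, the median is the middle value at position 4: 8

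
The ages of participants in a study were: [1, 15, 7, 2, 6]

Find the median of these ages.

6

Step 1: Sort the data in ascending order: [1, 2, 6, 7, 15]
Step 2: The number of values is n = 5.
Step 3: Since n is odd, the median is the middle value at position 3: 6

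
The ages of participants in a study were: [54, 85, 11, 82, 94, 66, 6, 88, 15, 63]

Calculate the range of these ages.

88

Step 1: Identify the maximum value: max = 94
Step 2: Identify the minimum value: min = 6
Step 3: Range = max - min = 94 - 6 = 88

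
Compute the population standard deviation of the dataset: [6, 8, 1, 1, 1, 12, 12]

4.6423

Step 1: Compute the mean: 5.8571
Step 2: Sum of squared deviations from the mean: 150.8571
Step 3: Population variance = 150.8571 / 7 = 21.551
Step 4: Standard deviation = sqrt(21.551) = 4.6423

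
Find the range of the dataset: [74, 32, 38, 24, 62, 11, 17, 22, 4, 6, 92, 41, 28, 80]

88

Step 1: Identify the maximum value: max = 92
Step 2: Identify the minimum value: min = 4
Step 3: Range = max - min = 92 - 4 = 88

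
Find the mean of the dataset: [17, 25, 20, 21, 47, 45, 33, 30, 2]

26.6667

Step 1: Sum all values: 17 + 25 + 20 + 21 + 47 + 45 + 33 + 30 + 2 = 240
Step 2: Count the number of values: n = 9
Step 3: Mean = sum / n = 240 / 9 = 26.6667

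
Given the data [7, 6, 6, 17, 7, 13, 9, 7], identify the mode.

7

Step 1: Count the frequency of each value:
  6: appears 2 time(s)
  7: appears 3 time(s)
  9: appears 1 time(s)
  13: appears 1 time(s)
  17: appears 1 time(s)
Step 2: The value 7 appears most frequently (3 times).
Step 3: Mode = 7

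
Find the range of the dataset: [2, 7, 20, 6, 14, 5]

18

Step 1: Identify the maximum value: max = 20
Step 2: Identify the minimum value: min = 2
Step 3: Range = max - min = 20 - 2 = 18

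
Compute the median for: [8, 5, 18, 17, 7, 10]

9

Step 1: Sort the data in ascending order: [5, 7, 8, 10, 17, 18]
Step 2: The number of values is n = 6.
Step 3: Since n is even, the median is the average of positions 3 and 4:
  Median = (8 + 10) / 2 = 9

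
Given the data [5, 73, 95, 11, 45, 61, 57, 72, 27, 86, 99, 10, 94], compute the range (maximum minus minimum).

94

Step 1: Identify the maximum value: max = 99
Step 2: Identify the minimum value: min = 5
Step 3: Range = max - min = 99 - 5 = 94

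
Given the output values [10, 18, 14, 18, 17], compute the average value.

15.4

Step 1: Sum all values: 10 + 18 + 14 + 18 + 17 = 77
Step 2: Count the number of values: n = 5
Step 3: Mean = sum / n = 77 / 5 = 15.4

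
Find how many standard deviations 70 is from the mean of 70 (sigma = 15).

0

Step 1: Recall the z-score formula: z = (x - mu) / sigma
Step 2: Substitute values: z = (70 - 70) / 15
Step 3: z = 0 / 15 = 0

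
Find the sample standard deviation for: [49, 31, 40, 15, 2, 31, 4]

17.9894

Step 1: Compute the mean: 24.5714
Step 2: Sum of squared deviations from the mean: 1941.7143
Step 3: Sample variance = 1941.7143 / 6 = 323.619
Step 4: Standard deviation = sqrt(323.619) = 17.9894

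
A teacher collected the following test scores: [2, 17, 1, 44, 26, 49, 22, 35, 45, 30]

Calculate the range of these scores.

48

Step 1: Identify the maximum value: max = 49
Step 2: Identify the minimum value: min = 1
Step 3: Range = max - min = 49 - 1 = 48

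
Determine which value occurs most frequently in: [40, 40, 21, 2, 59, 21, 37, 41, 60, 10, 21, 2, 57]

21

Step 1: Count the frequency of each value:
  2: appears 2 time(s)
  10: appears 1 time(s)
  21: appears 3 time(s)
  37: appears 1 time(s)
  40: appears 2 time(s)
  41: appears 1 time(s)
  57: appears 1 time(s)
  59: appears 1 time(s)
  60: appears 1 time(s)
Step 2: The value 21 appears most frequently (3 times).
Step 3: Mode = 21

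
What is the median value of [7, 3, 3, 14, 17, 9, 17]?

9

Step 1: Sort the data in ascending order: [3, 3, 7, 9, 14, 17, 17]
Step 2: The number of values is n = 7.
Step 3: Since n is odd, the median is the middle value at position 4: 9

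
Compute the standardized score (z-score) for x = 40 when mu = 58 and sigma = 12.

-1.5

Step 1: Recall the z-score formula: z = (x - mu) / sigma
Step 2: Substitute values: z = (40 - 58) / 12
Step 3: z = -18 / 12 = -1.5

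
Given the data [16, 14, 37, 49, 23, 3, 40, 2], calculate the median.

19.5

Step 1: Sort the data in ascending order: [2, 3, 14, 16, 23, 37, 40, 49]
Step 2: The number of values is n = 8.
Step 3: Since n is even, the median is the average of positions 4 and 5:
  Median = (16 + 23) / 2 = 19.5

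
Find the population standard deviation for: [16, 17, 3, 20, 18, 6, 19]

6.2662

Step 1: Compute the mean: 14.1429
Step 2: Sum of squared deviations from the mean: 274.8571
Step 3: Population variance = 274.8571 / 7 = 39.2653
Step 4: Standard deviation = sqrt(39.2653) = 6.2662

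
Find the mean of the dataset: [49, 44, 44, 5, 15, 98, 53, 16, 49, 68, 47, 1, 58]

42.0769

Step 1: Sum all values: 49 + 44 + 44 + 5 + 15 + 98 + 53 + 16 + 49 + 68 + 47 + 1 + 58 = 547
Step 2: Count the number of values: n = 13
Step 3: Mean = sum / n = 547 / 13 = 42.0769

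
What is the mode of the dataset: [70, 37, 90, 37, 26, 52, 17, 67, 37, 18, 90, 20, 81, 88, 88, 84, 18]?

37

Step 1: Count the frequency of each value:
  17: appears 1 time(s)
  18: appears 2 time(s)
  20: appears 1 time(s)
  26: appears 1 time(s)
  37: appears 3 time(s)
  52: appears 1 time(s)
  67: appears 1 time(s)
  70: appears 1 time(s)
  81: appears 1 time(s)
  84: appears 1 time(s)
  88: appears 2 time(s)
  90: appears 2 time(s)
Step 2: The value 37 appears most frequently (3 times).
Step 3: Mode = 37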